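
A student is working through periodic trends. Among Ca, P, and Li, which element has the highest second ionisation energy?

Li

The second ionization energy removes an electron from the +1 ion. For each element: Ca⁺ still has 1 valence electron; P⁺ still has 4 valence electrons; Li⁺ is the bare [He] core.
Breaking into a closed-shell core is much more expensive than removing a leftover valence electron — Li has the largest IE_2 here.
Valence configurations: Ca⁺ [Ar]4s¹, P⁺ [Ne]3s²3p².
Tabulated IE_2 (kJ/mol): Ca 1145, P 1907, Li 7298.
Overall IE_2 order: Ca < P < Li.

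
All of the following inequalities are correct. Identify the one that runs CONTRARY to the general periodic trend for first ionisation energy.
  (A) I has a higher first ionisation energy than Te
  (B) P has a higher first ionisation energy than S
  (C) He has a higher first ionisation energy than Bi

The general trend: first ionisation energy increases across a period and decreases down a group.
(A) I (period 5, group 17) vs Te (period 5, group 16): the stated order agrees with the simple trend.
(B) P (period 3, group 15) vs S (period 3, group 16): the stated order contradicts the simple trend.
(C) He (period 1, group 18) vs Bi (period 6, group 15): the stated order agrees with the simple trend.
The exception is (B): S (3p⁴) ionizes more easily than half-filled P (3p³) because the paired 3p electron in S is pushed out by e⁻–e⁻ repulsion.

(B)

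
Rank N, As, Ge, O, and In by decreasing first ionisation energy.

N, O, As, Ge, In

N is in period 2, group 15; O is in period 2, group 16; Ge is in period 4, group 14; As is in period 4, group 15; In is in period 5, group 13.
First ionization energy rises across a period (greater Z_eff holds electrons more tightly) and falls down a group (valence electrons are farther from the nucleus).
Neither a single period nor a single group — weigh both effects.
Ge > In: relative to In, both the across-period and down-group shifts push Ge's first ionization energy up.
As > Ge: As lies to the right of Ge in period 4, so the across-period effect alone puts As higher.
O > As: both effects reinforce here, so O is clearly the higher of the two.
N > O: this pair runs against the simple trend — see the exception note.
Note the exception: N has a higher first ionization energy than O, contrary to the simple trend — pairing an electron in O's 2p⁴ costs repulsion energy, so O ionizes more easily than half-filled N (2p³).
Tabulated first ionization energy (kJ/mol): N 1402, O 1314, Ge 762, As 947, In 558.
So from highest to lowest: N > O > As > Ge > In.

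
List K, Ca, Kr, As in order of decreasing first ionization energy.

K is in period 4, group 1; Ca is in period 4, group 2; As is in period 4, group 15; Kr is in period 4, group 18.
IE₁ increases left→right with effective nuclear charge and decreases top→bottom as the valence shell moves farther out.
All lie in period 4, so first ionization energy increases left to right.
So from highest to lowest: Kr > As > Ca > K.

Kr > As > Ca > K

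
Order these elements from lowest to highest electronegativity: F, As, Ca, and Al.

Ca < Al < As < F

F is in period 2, group 17; Al is in period 3, group 13; Ca is in period 4, group 2; As is in period 4, group 15.
Electronegativity increases across a period and decreases down a group, tracking effective nuclear charge and atomic size.
Neither a single period nor a single group — weigh both effects.
Al > Ca: both effects reinforce here, so Al is clearly the higher of the two.
As > Al: period and group pull opposite ways; the across-period shift dominates (2.18 vs 1.61).
F > As: both effects reinforce here, so F is clearly the higher of the two.
For reference (Pauling): F 3.98, Al 1.61, Ca 1.00, As 2.18.
So from lowest to highest: Ca < Al < As < F.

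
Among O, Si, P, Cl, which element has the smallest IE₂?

Si

Consider each +1 ion: O⁺ still has 5 valence electrons; Si⁺ still has 3 valence electrons; P⁺ still has 4 valence electrons; Cl⁺ still has 6 valence electrons.
All are still removing valence electrons, so compare the +1 ions as you would atoms: IE_2 generally rises across a period (higher Z_eff) and falls down a group (larger shell), subject to the usual subshell exceptions.
Valence configurations: O⁺ [He]2s²2p³, Si⁺ [Ne]3s²3p¹, P⁺ [Ne]3s²3p², Cl⁺ [Ne]3s²3p⁴.
The numbers (kJ/mol): O 3388, Si 1577, P 1907, Cl 2298.
Hence IE_2: Si < P < Cl < O.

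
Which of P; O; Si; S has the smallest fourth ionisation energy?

Si

After 3 electrons have been removed, what remains? P³⁺ still has 2 valence electrons; O³⁺ still has 3 valence electrons; Si³⁺ still has 1 valence electron; S³⁺ still has 3 valence electrons.
All are still removing valence electrons, so compare the +3 ions as you would atoms: IE_4 generally rises across a period (higher Z_eff) and falls down a group (larger shell), subject to the usual subshell exceptions.
Valence configurations: P³⁺ [Ne]3s², O³⁺ [He]2s²2p¹, Si³⁺ [Ne]3s¹, S³⁺ [Ne]3s²3p¹.
S³⁺ loses a lone 3p electron whereas P³⁺ must break into a filled 3s² pair, so IE_4(P) > IE_4(S) even though S has the higher nuclear charge.
The numbers (kJ/mol): P 4964, O 7469, Si 4356, S 4556.
Overall IE_4 order: Si < S < P < O.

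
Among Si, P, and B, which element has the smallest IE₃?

The third ionization energy removes an electron from the +2 ion. For each element: Si²⁺ still has 2 valence electrons; P²⁺ still has 3 valence electrons; B²⁺ still has 1 valence electron.
All are still removing valence electrons, so compare the +2 ions as you would atoms: IE_3 generally rises across a period (higher Z_eff) and falls down a group (larger shell), subject to the usual subshell exceptions.
Valence configurations: Si²⁺ [Ne]3s², P²⁺ [Ne]3s²3p¹, B²⁺ [He]2s¹.
P²⁺ loses a lone 3p electron whereas Si²⁺ must break into a filled 3s² pair, so IE_3(Si) > IE_3(P) even though P has the higher nuclear charge.
Tabulated IE_3 (kJ/mol): Si 3232, P 2914, B 3660.
Putting it together, IE_3: P < Si < B.

P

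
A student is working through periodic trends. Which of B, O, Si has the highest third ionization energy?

O

After 2 electrons have been removed, what remains? B²⁺ still has 1 valence electron; O²⁺ still has 4 valence electrons; Si²⁺ still has 2 valence electrons.
All are still removing valence electrons, so compare the +2 ions as you would atoms: IE_3 generally rises across a period (higher Z_eff) and falls down a group (larger shell), subject to the usual subshell exceptions.
Valence configurations: B²⁺ [He]2s¹, O²⁺ [He]2s²2p², Si²⁺ [Ne]3s².
Approximate IE_3 values (kJ/mol): B 3660, O 5300, Si 3232.
Putting it together, IE_3: Si < B < O.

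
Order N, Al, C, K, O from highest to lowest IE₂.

O > K > N > C > Al

Consider each +1 ion: N⁺ still has 4 valence electrons; Al⁺ still has 2 valence electrons; C⁺ still has 3 valence electrons; K⁺ is the bare [Ar] core; O⁺ still has 5 valence electrons.
Usually core removal costs more than valence removal, but here the competition is close: a tightly held n=2 valence electron can cost more to remove than an n=3 core electron, so the actual values have to decide it.
Valence configurations: N⁺ [He]2s²2p², Al⁺ [Ne]3s², C⁺ [He]2s²2p¹, O⁺ [He]2s²2p³.
Approximate IE_2 values (kJ/mol): N 2856, Al 1817, C 2353, K 3052, O 3388.
Overall IE_2 order: Al < C < N < K < O.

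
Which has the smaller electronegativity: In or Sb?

In

In is in period 5, group 13; Sb is in period 5, group 15.
Electronegativity increases across a period and decreases down a group, tracking effective nuclear charge and atomic size.
All lie in period 5, so electronegativity increases left to right.
So In has the smaller electronegativity (In < Sb).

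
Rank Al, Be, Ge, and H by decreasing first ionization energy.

H > Be > Ge > Al

H is in period 1, group 1; Be is in period 2, group 2; Al is in period 3, group 13; Ge is in period 4, group 14.
Across a period the outer electron is held more tightly (higher IE₁); down a group it sits in a higher shell, more shielded, and comes off more easily.
A diagonal step moves right (one effect) and down (the opposite effect) at once.
Ge > Al: period and group pull opposite ways; the across-period shift dominates (762 vs 578 kJ/mol).
Be > Ge: the two effects oppose for this pair; the down-group effect wins (900 vs 762 kJ/mol).
H > Be: period and group pull opposite ways; the down-group shift dominates (1312 vs 900 kJ/mol).
Approximate values (kJ/mol): H 1312, Be 900, Al 578, Ge 762.
So from highest to lowest: H > Be > Ge > Al.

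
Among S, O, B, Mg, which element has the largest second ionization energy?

O

After 1 electron has been removed, what remains? S⁺ still has 5 valence electrons; O⁺ still has 5 valence electrons; B⁺ still has 2 valence electrons; Mg⁺ still has 1 valence electron.
All are still removing valence electrons, so compare the +1 ions as you would atoms: IE_2 generally rises across a period (higher Z_eff) and falls down a group (larger shell), subject to the usual subshell exceptions.
Valence configurations: S⁺ [Ne]3s²3p³, O⁺ [He]2s²2p³, B⁺ [He]2s², Mg⁺ [Ne]3s¹.
Approximate IE_2 values (kJ/mol): S 2252, O 3388, B 2427, Mg 1451.
So the second ionization energies run Mg < S < B < O.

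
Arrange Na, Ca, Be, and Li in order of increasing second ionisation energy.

The second ionization energy removes an electron from the +1 ion. For each element: Na⁺ is the bare [Ne] core; Ca⁺ still has 1 valence electron; Be⁺ still has 1 valence electron; Li⁺ is the bare [He] core.
Breaking into a closed-shell core is much more expensive than removing a leftover valence electron — Na and Li have the largest IE_2 here.
Valence configurations: Ca⁺ [Ar]4s¹, Be⁺ [He]2s¹.
The numbers (kJ/mol): Na 4562, Ca 1145, Be 1757, Li 7298.
Putting it together, IE_2: Ca < Be < Na < Li.

Ca < Be < Na < Li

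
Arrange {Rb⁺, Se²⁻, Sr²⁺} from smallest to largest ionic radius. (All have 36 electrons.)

Sr²⁺ < Rb⁺ < Se²⁻

All of these have 36 electrons, so size is governed by nuclear charge alone: the more protons, the stronger the pull on the same electron cloud, and the smaller the ion.
Nuclear charges: Sr²⁺ (Z=38), Rb⁺ (Z=37), Se²⁻ (Z=34).
Smallest to largest: Sr²⁺ < Rb⁺ < Se²⁻.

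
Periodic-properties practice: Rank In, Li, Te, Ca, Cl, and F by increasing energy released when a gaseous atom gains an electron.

Ca < In < Li < Te < F < Cl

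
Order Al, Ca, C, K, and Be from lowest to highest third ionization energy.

Al, K, C, Ca, Be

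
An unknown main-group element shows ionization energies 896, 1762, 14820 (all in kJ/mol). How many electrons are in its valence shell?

2

Look for the largest jump between consecutive ionization energies: IE3/IE2 ≈ 8.4, far larger than any earlier ratio.
That jump marks the point where a core electron is being removed. So the atom has 2 valence electrons.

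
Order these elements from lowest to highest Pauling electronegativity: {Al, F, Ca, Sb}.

F is in period 2, group 17; Al is in period 3, group 13; Ca is in period 4, group 2; Sb is in period 5, group 15.
EN rises left→right (higher Z_eff, smaller atoms) and falls top→bottom (larger, more shielded atoms).
Neither a single period nor a single group — weigh both effects.
Al > Ca: both effects reinforce here, so Al is clearly the higher of the two.
Sb > Al: the two effects oppose for this pair; the across-period effect wins (2.05 vs 1.61).
F > Sb: both effects reinforce here, so F is clearly the higher of the two.
Tabulated electronegativity (Pauling): F 3.98, Al 1.61, Ca 1.00, Sb 2.05.
So from lowest to highest: Ca < Al < Sb < F.

Ca < Al < Sb < F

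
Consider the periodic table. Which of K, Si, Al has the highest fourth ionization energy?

The fourth ionization energy removes an electron from the +3 ion. For each element: K³⁺ is already 2 electrons into the core; Si³⁺ still has 1 valence electron; Al³⁺ is the bare [Ne] core.
Breaking into a closed-shell core is much more expensive than removing a leftover valence electron — K and Al have the largest IE_4 here.
Tabulated IE_4 (kJ/mol): K 5877, Si 4356, Al 11577.
Putting it together, IE_4: Si < K < Al.

Al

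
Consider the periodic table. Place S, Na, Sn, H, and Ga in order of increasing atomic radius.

H < S < Ga < Sn < Na

H is in period 1, group 1; Na is in period 3, group 1; S is in period 3, group 16; Ga is in period 4, group 13; Sn is in period 5, group 14.
Moving right in a period, electrons are added to the same shell under a stronger nuclear pull, so atoms get smaller; moving down, a new shell is opened and atoms get larger.
Here both period and group differ, so the two effects have to be weighed against each other.
S > H: the two effects oppose for this pair; the down-group effect wins (103 vs 32 pm).
Ga > S: both effects reinforce here, so Ga is clearly the larger of the two.
Sn > Ga: period and group pull opposite ways; the down-group shift dominates (140 vs 124 pm).
Na > Sn: the two effects oppose for this pair; the across-period effect wins (155 vs 140 pm).
Approximate values (pm): H 32, Na 155, S 103, Ga 124, Sn 140.
So from smallest to largest: H < S < Ga < Sn < Na.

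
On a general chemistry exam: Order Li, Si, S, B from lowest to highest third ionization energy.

The third ionization energy removes an electron from the +2 ion. For each element: Li²⁺ is already 1 electron into the core; Si²⁺ still has 2 valence electrons; S²⁺ still has 4 valence electrons; B²⁺ still has 1 valence electron.
Breaking into a closed-shell core is much more expensive than removing a leftover valence electron — Li has the largest IE_3 here.
Valence configurations: Si²⁺ [Ne]3s², S²⁺ [Ne]3s²3p², B²⁺ [He]2s¹.
The numbers (kJ/mol): Li 11815, Si 3232, S 3357, B 3660.
Putting it together, IE_3: Si < S < B < Li.

Si < S < B < Li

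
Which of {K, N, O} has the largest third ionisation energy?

O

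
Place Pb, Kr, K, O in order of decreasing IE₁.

Kr, O, Pb, K

Across a period the outer electron is held more tightly (higher IE₁); down a group it sits in a higher shell, more shielded, and comes off more easily.
These span different periods and groups, so the two trends combine.
Pb > K: period and group pull opposite ways; the across-period shift dominates (716 vs 419 kJ/mol).
O > Pb: both effects reinforce here, so O is clearly the higher of the two.
Kr > O: the two effects oppose for this pair; the across-period effect wins (1351 vs 1314 kJ/mol).
For reference (kJ/mol): O 1314, K 419, Kr 1351, Pb 716.
So from highest to lowest: Kr > O > Pb > K.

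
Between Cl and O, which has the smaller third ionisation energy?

Cl

IE_3 is the cost of taking one more electron from the +2 cation: Cl²⁺ still has 5 valence electrons; O²⁺ still has 4 valence electrons.
All are still removing valence electrons, so compare the +2 ions as you would atoms: IE_3 generally rises across a period (higher Z_eff) and falls down a group (larger shell), subject to the usual subshell exceptions.
Valence configurations: Cl²⁺ [Ne]3s²3p³, O²⁺ [He]2s²2p².
Tabulated IE_3 (kJ/mol): Cl 3822, O 5300.
Putting it together, IE_3: Cl < O.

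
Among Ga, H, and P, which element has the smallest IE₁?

H is in period 1, group 1; P is in period 3, group 15; Ga is in period 4, group 13.
IE₁ increases left→right with effective nuclear charge and decreases top→bottom as the valence shell moves farther out.
These span different periods and groups, so the two trends combine.
P > Ga: relative to Ga, both the across-period and down-group shifts push P's first ionization energy up.
H > P: the two effects oppose for this pair; the down-group effect wins (1312 vs 1012 kJ/mol).
For reference (kJ/mol): H 1312, P 1012, Ga 579.
The smallest IE₁ among these belongs to Ga.

Ga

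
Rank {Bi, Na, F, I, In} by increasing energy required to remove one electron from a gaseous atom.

Na < In < Bi < I < F

F is in period 2, group 17; Na is in period 3, group 1; In is in period 5, group 13; I is in period 5, group 17; Bi is in period 6, group 15.
Across a period the outer electron is held more tightly (higher IE₁); down a group it sits in a higher shell, more shielded, and comes off more easily.
Here both period and group differ, so the two effects have to be weighed against each other.
In > Na: period and group pull opposite ways; the across-period shift dominates (558 vs 496 kJ/mol).
Bi > In: period and group pull opposite ways; the across-period shift dominates (703 vs 558 kJ/mol).
I > Bi: relative to Bi, both the across-period and down-group shifts push I's first ionization energy up.
F > I: F sits above I in group 17, so the down-group effect alone puts F higher.
For reference (kJ/mol): F 1681, Na 496, In 558, I 1008, Bi 703.
So from lowest to highest: Na < In < Bi < I < F.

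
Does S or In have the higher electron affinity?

Adding an electron releases more energy for atoms nearer the top right (short of the noble gases).
Neither a single period nor a single group — weigh both effects.
S > In: relative to In, both the across-period and down-group shifts push S's electron affinity up.
For reference (kJ/mol): S 200, In 29.
So S has the higher electron affinity (S > In).

S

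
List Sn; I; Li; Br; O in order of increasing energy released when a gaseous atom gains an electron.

Li is in period 2, group 1; O is in period 2, group 16; Br is in period 4, group 17; Sn is in period 5, group 14; I is in period 5, group 17.
Atoms with high Z_eff and room in the valence shell (especially the halogens) have the most exothermic electron affinities.
These span different periods and groups, so the two trends combine.
Sn > Li: the two effects oppose for this pair; the across-period effect wins (107 vs 60 kJ/mol).
O > Sn: both effects reinforce here, so O is clearly the higher of the two.
I > O: period and group pull opposite ways; the across-period shift dominates (295 vs 141 kJ/mol).
Br > I: Br sits above I in group 17, so the down-group effect alone puts Br higher.
Tabulated electron affinity (kJ/mol): Li 60, O 141, Br 325, Sn 107, I 295.
So from lowest to highest: Li < Sn < O < I < Br.

Li < Sn < O < I < Br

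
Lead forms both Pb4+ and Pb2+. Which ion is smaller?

Pb4+

Both ions have Z = 82 protons, but Pb4+ has lost more electrons, so its remaining electrons feel a larger effective nuclear charge per electron and are pulled in more tightly.
Higher positive charge → smaller ion, so Pb2+ > Pb4+.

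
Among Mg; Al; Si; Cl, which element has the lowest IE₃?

IE_3 is the cost of taking one more electron from the +2 cation: Mg²⁺ is the bare [Ne] core; Al²⁺ still has 1 valence electron; Si²⁺ still has 2 valence electrons; Cl²⁺ still has 5 valence electrons.
Breaking into a closed-shell core is much more expensive than removing a leftover valence electron — Mg has the largest IE_3 here.
Valence configurations: Al²⁺ [Ne]3s¹, Si²⁺ [Ne]3s², Cl²⁺ [Ne]3s²3p³.
Approximate IE_3 values (kJ/mol): Mg 7733, Al 2745, Si 3232, Cl 3822.
Putting it together, IE_3: Al < Si < Cl < Mg.

Al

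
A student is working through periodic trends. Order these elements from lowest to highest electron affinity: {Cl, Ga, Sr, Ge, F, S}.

Sr < Ga < Ge < S < F < Cl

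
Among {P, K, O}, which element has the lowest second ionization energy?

P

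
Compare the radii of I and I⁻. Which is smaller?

Forming I⁻ adds 1 electron to I. More electron–electron repulsion in the same shell, with unchanged nuclear charge, lets the cloud expand.
An anion is larger than its parent atom: I⁻ > I.

I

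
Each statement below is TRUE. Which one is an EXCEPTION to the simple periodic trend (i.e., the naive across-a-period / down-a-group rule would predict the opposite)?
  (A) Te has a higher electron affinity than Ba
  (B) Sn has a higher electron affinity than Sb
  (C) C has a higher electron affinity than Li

(B)

The general trend: electron affinity increases across a period and decreases down a group.
(A) Te (period 5, group 16) vs Ba (period 6, group 2): the stated order agrees with the simple trend.
(B) Sn (period 5, group 14) vs Sb (period 5, group 15): the stated order contradicts the simple trend.
(C) C (period 2, group 14) vs Li (period 2, group 1): the stated order agrees with the simple trend.
The exception is (B): adding an electron to Sb's half-filled 5p³ is unfavourable, so Sn has the more exothermic EA.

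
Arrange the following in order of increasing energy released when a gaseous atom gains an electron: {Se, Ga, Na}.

Na is in period 3, group 1; Ga is in period 4, group 13; Se is in period 4, group 16.
Electron affinity generally becomes more exothermic across a period toward the halogens and less exothermic down a group.
Here both period and group differ, so the two effects have to be weighed against each other.
Na > Ga: period and group pull opposite ways; the down-group shift dominates (53 vs 29 kJ/mol).
Se > Na: the two effects oppose for this pair; the across-period effect wins (195 vs 53 kJ/mol).
Tabulated electron affinity (kJ/mol): Na 53, Ga 29, Se 195.
So from lowest to highest: Ga < Na < Se.

Ga < Na < Se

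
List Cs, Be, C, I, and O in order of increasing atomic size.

O, C, Be, I, Cs

Moving right in a period, electrons are added to the same shell under a stronger nuclear pull, so atoms get smaller; moving down, a new shell is opened and atoms get larger.
Here both period and group differ, so the two effects have to be weighed against each other.
C > O: C lies to the left of O in period 2, so the across-period effect alone puts C larger.
Be > C: both are in period 2; the period trend gives Be the larger value.
I > Be: the two effects oppose for this pair; the down-group effect wins (133 vs 102 pm).
Cs > I: relative to I, both the across-period and down-group shifts push Cs's atomic radius up.
Tabulated atomic radius (pm): Be 102, C 75, O 63, I 133, Cs 232.
So from smallest to largest: O < C < Be < I < Cs.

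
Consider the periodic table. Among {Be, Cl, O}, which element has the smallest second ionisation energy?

Be

IE_2 is the cost of taking one more electron from the +1 cation: Be⁺ still has 1 valence electron; Cl⁺ still has 6 valence electrons; O⁺ still has 5 valence electrons.
All are still removing valence electrons, so compare the +1 ions as you would atoms: IE_2 generally rises across a period (higher Z_eff) and falls down a group (larger shell), subject to the usual subshell exceptions.
Valence configurations: Be⁺ [He]2s¹, Cl⁺ [Ne]3s²3p⁴, O⁺ [He]2s²2p³.
The numbers (kJ/mol): Be 1757, Cl 2298, O 3388.
Putting it together, IE_2: Be < Cl < O.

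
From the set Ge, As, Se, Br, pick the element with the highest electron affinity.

Br

Ge is in period 4, group 14; As is in period 4, group 15; Se is in period 4, group 16; Br is in period 4, group 17.
Adding an electron releases more energy for atoms nearer the top right (short of the noble gases).
All lie in period 4; the across-period trend (electron affinity increases left to right) applies, with the exception below.
Note the exception: Ge has a higher electron affinity than As, contrary to the simple trend — adding an electron to As's half-filled 4p³ is unfavourable, so Ge (4p²) has the more exothermic EA.
Tabulated electron affinity (kJ/mol): Ge 119, As 78, Se 195, Br 325.
The highest electron affinity among these belongs to Br.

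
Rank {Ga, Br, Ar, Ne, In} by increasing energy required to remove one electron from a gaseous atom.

In < Ga < Br < Ar < Ne

Ne is in period 2, group 18; Ar is in period 3, group 18; Ga is in period 4, group 13; Br is in period 4, group 17; In is in period 5, group 13.
IE₁ increases left→right with effective nuclear charge and decreases top→bottom as the valence shell moves farther out.
Neither a single period nor a single group — weigh both effects.
Ga > In: they share group 13; the group trend gives Ga the larger value.
Br > Ga: both are in period 4; the period trend gives Br the larger value.
Ar > Br: both effects reinforce here, so Ar is clearly the higher of the two.
Ne > Ar: they share group 18; the group trend gives Ne the larger value.
For reference (kJ/mol): Ne 2081, Ar 1521, Ga 579, Br 1140, In 558.
So from lowest to highest: In < Ga < Br < Ar < Ne.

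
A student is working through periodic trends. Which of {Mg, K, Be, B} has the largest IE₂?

K

After 1 electron has been removed, what remains? Mg⁺ still has 1 valence electron; K⁺ is the bare [Ar] core; Be⁺ still has 1 valence electron; B⁺ still has 2 valence electrons.
Breaking into a closed-shell core is much more expensive than removing a leftover valence electron — K has the largest IE_2 here.
Valence configurations: Mg⁺ [Ne]3s¹, Be⁺ [He]2s¹, B⁺ [He]2s².
The numbers (kJ/mol): Mg 1451, K 3052, Be 1757, B 2427.
So the second ionization energies run Mg < Be < B < K.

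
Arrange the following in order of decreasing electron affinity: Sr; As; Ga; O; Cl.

O is in period 2, group 16; Cl is in period 3, group 17; Ga is in period 4, group 13; As is in period 4, group 15; Sr is in period 5, group 2.
Electron affinity generally becomes more exothermic across a period toward the halogens and less exothermic down a group.
These span different periods and groups, so the two trends combine.
Ga > Sr: both effects reinforce here, so Ga is clearly the higher of the two.
As > Ga: As lies to the right of Ga in period 4, so the across-period effect alone puts As higher.
O > As: relative to As, both the across-period and down-group shifts push O's electron affinity up.
Cl > O: the two effects oppose for this pair; the across-period effect wins (349 vs 141 kJ/mol).
Approximate values (kJ/mol): O 141, Cl 349, Ga 29, As 78, Sr 5.
So from highest to lowest: Cl > O > As > Ga > Sr.

Cl > O > As > Ga > Sr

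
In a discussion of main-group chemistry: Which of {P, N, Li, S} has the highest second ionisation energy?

IE_2 is the cost of taking one more electron from the +1 cation: P⁺ still has 4 valence electrons; N⁺ still has 4 valence electrons; Li⁺ is the bare [He] core; S⁺ still has 5 valence electrons.
Pulling an electron out of a noble-gas core costs far more than removing a remaining valence electron, so Li sits at the high end of IE_2.
Valence configurations: P⁺ [Ne]3s²3p², N⁺ [He]2s²2p², S⁺ [Ne]3s²3p³.
Tabulated IE_2 (kJ/mol): P 1907, N 2856, Li 7298, S 2252.
Putting it together, IE_2: P < S < N < Li.

Li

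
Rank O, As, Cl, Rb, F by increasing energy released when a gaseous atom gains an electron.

Rb, As, O, F, Cl

O is in period 2, group 16; F is in period 2, group 17; Cl is in period 3, group 17; As is in period 4, group 15; Rb is in period 5, group 1.
Adding an electron releases more energy for atoms nearer the top right (short of the noble gases).
These span different periods and groups, so the two trends combine.
As > Rb: relative to Rb, both the across-period and down-group shifts push As's electron affinity up.
O > As: relative to As, both the across-period and down-group shifts push O's electron affinity up.
F > O: F lies to the right of O in period 2, so the across-period effect alone puts F higher.
Cl > F: this pair runs against the simple trend — see the exception note.
Note the exception: Cl has a higher electron affinity than F, contrary to the simple trend — F's small 2p subshell makes the incoming electron feel strong e⁻–e⁻ repulsion, so Cl actually releases more energy on gaining an electron.
Tabulated electron affinity (kJ/mol): O 141, F 328, Cl 349, As 78, Rb 47.
So from lowest to highest: Rb < As < O < F < Cl.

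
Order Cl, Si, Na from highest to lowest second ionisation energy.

The second ionization energy removes an electron from the +1 ion. For each element: Cl⁺ still has 6 valence electrons; Si⁺ still has 3 valence electrons; Na⁺ is the bare [Ne] core.
Breaking into a closed-shell core is much more expensive than removing a leftover valence electron — Na has the largest IE_2 here.
Valence configurations: Cl⁺ [Ne]3s²3p⁴, Si⁺ [Ne]3s²3p¹.
The numbers (kJ/mol): Cl 2298, Si 1577, Na 4562.
Overall IE_2 order: Si < Cl < Na.

Na, Cl, Si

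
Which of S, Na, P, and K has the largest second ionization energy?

The second ionization energy removes an electron from the +1 ion. For each element: S⁺ still has 5 valence electrons; Na⁺ is the bare [Ne] core; P⁺ still has 4 valence electrons; K⁺ is the bare [Ar] core.
Breaking into a closed-shell core is much more expensive than removing a leftover valence electron — K and Na have the largest IE_2 here.
Valence configurations: S⁺ [Ne]3s²3p³, P⁺ [Ne]3s²3p².
The numbers (kJ/mol): S 2252, Na 4562, P 1907, K 3052.
Hence IE_2: P < S < K < Na.

Na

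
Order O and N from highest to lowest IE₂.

After 1 electron has been removed, what remains? O⁺ still has 5 valence electrons; N⁺ still has 4 valence electrons.
All are still removing valence electrons, so compare the +1 ions as you would atoms: IE_2 generally rises across a period (higher Z_eff) and falls down a group (larger shell), subject to the usual subshell exceptions.
Valence configurations: O⁺ [He]2s²2p³, N⁺ [He]2s²2p².
The numbers (kJ/mol): O 3388, N 2856.
So the second ionization energies run N < O.

O > N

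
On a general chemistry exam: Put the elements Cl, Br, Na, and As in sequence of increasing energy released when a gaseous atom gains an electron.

Na < As < Br < Cl

Electron affinity generally becomes more exothermic across a period toward the halogens and less exothermic down a group.
Neither a single period nor a single group — weigh both effects.
As > Na: period and group pull opposite ways; the across-period shift dominates (78 vs 53 kJ/mol).
Br > As: Br lies to the right of As in period 4, so the across-period effect alone puts Br higher.
Cl > Br: Cl sits above Br in group 17, so the down-group effect alone puts Cl higher.
Approximate values (kJ/mol): Na 53, Cl 349, As 78, Br 325.
So from lowest to highest: Na < As < Br < Cl.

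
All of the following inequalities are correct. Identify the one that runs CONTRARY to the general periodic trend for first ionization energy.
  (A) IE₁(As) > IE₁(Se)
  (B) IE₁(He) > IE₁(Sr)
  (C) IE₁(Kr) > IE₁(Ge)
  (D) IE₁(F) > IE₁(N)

(A)

The general trend: first ionization energy increases across a period and decreases down a group.
(A) As (period 4, group 15) vs Se (period 4, group 16): the stated order contradicts the simple trend.
(B) He (period 1, group 18) vs Sr (period 5, group 2): the stated order agrees with the simple trend.
(C) Kr (period 4, group 18) vs Ge (period 4, group 14): the stated order agrees with the simple trend.
(D) F (period 2, group 17) vs N (period 2, group 15): the stated order agrees with the simple trend.
The exception is (A): Se (4p⁴) ionizes more easily than half-filled As (4p³).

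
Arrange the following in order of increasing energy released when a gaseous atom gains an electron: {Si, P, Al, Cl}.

Al is in period 3, group 13; Si is in period 3, group 14; P is in period 3, group 15; Cl is in period 3, group 17.
EA tends to increase across a period and decrease down a group, though the pattern is less regular than for IE or radius.
All lie in period 3; the across-period trend (electron affinity increases left to right) applies, with the exception below.
Note the exception: Si has a higher electron affinity than P, contrary to the simple trend — adding an electron to P's half-filled 3p³ is unfavourable, so Si (3p²) has the more exothermic EA.
Tabulated electron affinity (kJ/mol): Al 42, Si 134, P 72, Cl 349.
So from lowest to highest: Al < P < Si < Cl.

Al, P, Si, Cl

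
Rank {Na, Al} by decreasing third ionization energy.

Na, Al

After 2 electrons have been removed, what remains? Na²⁺ is already 1 electron into the core; Al²⁺ still has 1 valence electron.
Breaking into a closed-shell core is much more expensive than removing a leftover valence electron — Na has the largest IE_3 here.
The numbers (kJ/mol): Na 6910, Al 2745.
Hence IE_3: Al < Na.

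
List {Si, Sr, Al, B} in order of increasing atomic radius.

B < Si < Al < Sr

Atomic radius shrinks across a period as nuclear charge pulls the same shell inward, and grows down a group as new shells are added.
Here both period and group differ, so the two effects have to be weighed against each other.
Si > B: the two effects oppose for this pair; the down-group effect wins (116 vs 85 pm).
Al > Si: Al lies to the left of Si in period 3, so the across-period effect alone puts Al larger.
Sr > Al: relative to Al, both the across-period and down-group shifts push Sr's atomic radius up.
For reference (pm): B 85, Al 126, Si 116, Sr 185.
So from smallest to largest: B < Si < Al < Sr.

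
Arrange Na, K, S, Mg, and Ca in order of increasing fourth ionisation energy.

S < K < Ca < Na < Mg

After 3 electrons have been removed, what remains? Na³⁺ is already 2 electrons into the core; K³⁺ is already 2 electrons into the core; S³⁺ still has 3 valence electrons; Mg³⁺ is already 1 electron into the core; Ca³⁺ is already 1 electron into the core.
Pulling an electron out of a noble-gas core costs far more than removing a remaining valence electron, so K, Ca, Na and Mg sit at the high end of IE_4.
Approximate IE_4 values (kJ/mol): Na 9543, K 5877, S 4556, Mg 10543, Ca 6491.
Putting it together, IE_4: S < K < Ca < Na < Mg.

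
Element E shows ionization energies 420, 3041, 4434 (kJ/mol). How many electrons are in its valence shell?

1

Look for the largest jump between consecutive ionization energies: IE2/IE1 ≈ 7.2, far larger than any earlier ratio.
That jump marks the point where a core electron is being removed. So the atom has 1 valence electron.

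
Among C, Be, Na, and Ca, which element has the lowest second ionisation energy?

Ca

IE_2 is the cost of taking one more electron from the +1 cation: C⁺ still has 3 valence electrons; Be⁺ still has 1 valence electron; Na⁺ is the bare [Ne] core; Ca⁺ still has 1 valence electron.
Core electrons are held far more tightly than valence electrons, so Na tops the IE_2 order.
Valence configurations: C⁺ [He]2s²2p¹, Be⁺ [He]2s¹, Ca⁺ [Ar]4s¹.
Tabulated IE_2 (kJ/mol): C 2353, Be 1757, Na 4562, Ca 1145.
Hence IE_2: Ca < Be < C < Na.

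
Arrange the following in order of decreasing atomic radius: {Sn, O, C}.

Sn > C > O

C is in period 2, group 14; O is in period 2, group 16; Sn is in period 5, group 14.
Moving right in a period, electrons are added to the same shell under a stronger nuclear pull, so atoms get smaller; moving down, a new shell is opened and atoms get larger.
Here both period and group differ, so the two effects have to be weighed against each other.
C > O: both are in period 2; the period trend gives C the larger value.
Sn > C: they share group 14; the group trend gives Sn the larger value.
Approximate values (pm): C 75, O 63, Sn 140.
So from largest to smallest: Sn > C > O.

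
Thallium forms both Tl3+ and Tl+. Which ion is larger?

Tl+

Both ions have Z = 81 protons, but Tl3+ has lost more electrons, so its remaining electrons feel a larger effective nuclear charge per electron and are pulled in more tightly.
Higher positive charge → smaller ion, so Tl+ > Tl3+.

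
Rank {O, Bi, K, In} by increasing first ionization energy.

K < In < Bi < O

O is in period 2, group 16; K is in period 4, group 1; In is in period 5, group 13; Bi is in period 6, group 15.
Across a period the outer electron is held more tightly (higher IE₁); down a group it sits in a higher shell, more shielded, and comes off more easily.
These span different periods and groups, so the two trends combine.
In > K: period and group pull opposite ways; the across-period shift dominates (558 vs 419 kJ/mol).
Bi > In: period and group pull opposite ways; the across-period shift dominates (703 vs 558 kJ/mol).
O > Bi: relative to Bi, both the across-period and down-group shifts push O's first ionization energy up.
Tabulated first ionization energy (kJ/mol): O 1314, K 419, In 558, Bi 703.
So from lowest to highest: K < In < Bi < O.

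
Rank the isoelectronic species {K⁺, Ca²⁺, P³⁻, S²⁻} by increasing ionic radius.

All of these have 18 electrons, so size is governed by nuclear charge alone: the more protons, the stronger the pull on the same electron cloud, and the smaller the ion.
Nuclear charges: Ca²⁺ (Z=20), K⁺ (Z=19), S²⁻ (Z=16), P³⁻ (Z=15).
Smallest to largest: Ca²⁺ < K⁺ < S²⁻ < P³⁻.

Ca²⁺ < K⁺ < S²⁻ < P³⁻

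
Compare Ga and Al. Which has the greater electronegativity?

Al is in period 3, group 13; Ga is in period 4, group 13.
Atoms toward the upper right of the periodic table pull bonding electrons most strongly.
All are in group 13; the group trend (electronegativity increases up the group) applies, with the exception below.
Note the exception: Ga has a higher electronegativity than Al, contrary to the simple trend — poor shielding by filled d (and f) subshells raises the heavier element's effective nuclear charge more than the simple down-group trend predicts.
Approximate values (Pauling): Al 1.61, Ga 1.81.
So Ga has the greater electronegativity (Ga > Al).

Ga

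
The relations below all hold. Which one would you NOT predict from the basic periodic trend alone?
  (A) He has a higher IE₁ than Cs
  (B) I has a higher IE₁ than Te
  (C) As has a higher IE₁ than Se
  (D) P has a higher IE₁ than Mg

The general trend: IE₁ increases across a period and decreases down a group.
(A) He (period 1, group 18) vs Cs (period 6, group 1): the stated order agrees with the simple trend.
(B) I (period 5, group 17) vs Te (period 5, group 16): the stated order agrees with the simple trend.
(C) As (period 4, group 15) vs Se (period 4, group 16): the stated order contradicts the simple trend.
(D) P (period 3, group 15) vs Mg (period 3, group 2): the stated order agrees with the simple trend.
The exception is (C): Se (4p⁴) ionizes more easily than half-filled As (4p³).

(C)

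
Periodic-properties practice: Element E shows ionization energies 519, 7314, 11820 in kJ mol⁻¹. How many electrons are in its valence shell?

1

Look for the largest jump between consecutive ionization energies: IE2/IE1 ≈ 14.1, far larger than any earlier ratio.
That jump marks the point where a core electron is being removed. So the atom has 1 valence electron.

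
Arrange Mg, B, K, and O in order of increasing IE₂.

Mg < B < K < O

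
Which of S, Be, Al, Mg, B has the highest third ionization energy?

Consider each +2 ion: S²⁺ still has 4 valence electrons; Be²⁺ is the bare [He] core; Al²⁺ still has 1 valence electron; Mg²⁺ is the bare [Ne] core; B²⁺ still has 1 valence electron.
Breaking into a closed-shell core is much more expensive than removing a leftover valence electron — Mg and Be have the largest IE_3 here.
Valence configurations: S²⁺ [Ne]3s²3p², Al²⁺ [Ne]3s¹, B²⁺ [He]2s¹.
Tabulated IE_3 (kJ/mol): S 3357, Be 14849, Al 2745, Mg 7733, B 3660.
Overall IE_3 order: Al < S < B < Mg < Be.

Be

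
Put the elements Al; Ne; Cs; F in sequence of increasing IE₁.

First ionization energy rises across a period (greater Z_eff holds electrons more tightly) and falls down a group (valence electrons are farther from the nucleus).
Neither a single period nor a single group — weigh both effects.
Al > Cs: relative to Cs, both the across-period and down-group shifts push Al's first ionization energy up.
F > Al: relative to Al, both the across-period and down-group shifts push F's first ionization energy up.
Ne > F: both are in period 2; the period trend gives Ne the larger value.
Tabulated first ionization energy (kJ/mol): F 1681, Ne 2081, Al 578, Cs 376.
So from lowest to highest: Cs < Al < F < Ne.

Cs < Al < F < Ne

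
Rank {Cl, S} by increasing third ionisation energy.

Consider each +2 ion: Cl²⁺ still has 5 valence electrons; S²⁺ still has 4 valence electrons.
All are still removing valence electrons, so compare the +2 ions as you would atoms: IE_3 generally rises across a period (higher Z_eff) and falls down a group (larger shell), subject to the usual subshell exceptions.
Valence configurations: Cl²⁺ [Ne]3s²3p³, S²⁺ [Ne]3s²3p².
The numbers (kJ/mol): Cl 3822, S 3357.
So the third ionization energies run S < Cl.

S < Cl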